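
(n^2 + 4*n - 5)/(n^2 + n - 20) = (n - 1)/(n - 4)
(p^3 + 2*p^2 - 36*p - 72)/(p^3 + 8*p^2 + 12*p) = (p - 6)/p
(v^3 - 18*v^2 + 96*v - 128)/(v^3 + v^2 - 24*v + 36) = (v^2 - 16*v + 64)/(v^2 + 3*v - 18)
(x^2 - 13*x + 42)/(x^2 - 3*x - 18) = (x - 7)/(x + 3)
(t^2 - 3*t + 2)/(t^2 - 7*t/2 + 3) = 2*(t - 1)/(2*t - 3)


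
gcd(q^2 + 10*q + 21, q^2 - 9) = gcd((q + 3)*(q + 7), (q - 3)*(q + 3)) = q + 3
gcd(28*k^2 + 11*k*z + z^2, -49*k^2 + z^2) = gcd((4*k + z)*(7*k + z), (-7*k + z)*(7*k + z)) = 7*k + z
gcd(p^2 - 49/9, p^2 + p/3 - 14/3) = p + 7/3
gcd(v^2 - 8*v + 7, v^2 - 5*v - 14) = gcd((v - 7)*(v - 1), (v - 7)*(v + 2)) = v - 7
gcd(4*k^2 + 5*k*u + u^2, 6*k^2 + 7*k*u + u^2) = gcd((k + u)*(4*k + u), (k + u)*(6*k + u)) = k + u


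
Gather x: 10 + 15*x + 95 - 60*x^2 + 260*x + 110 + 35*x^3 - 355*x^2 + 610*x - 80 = 35*x^3 - 415*x^2 + 885*x + 135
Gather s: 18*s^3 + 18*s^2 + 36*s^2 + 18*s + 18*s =18*s^3 + 54*s^2 + 36*s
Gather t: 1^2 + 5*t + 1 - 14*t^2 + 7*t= -14*t^2 + 12*t + 2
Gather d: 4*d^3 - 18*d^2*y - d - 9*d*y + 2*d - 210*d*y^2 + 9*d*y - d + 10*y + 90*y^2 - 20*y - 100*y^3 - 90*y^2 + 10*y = 4*d^3 - 18*d^2*y - 210*d*y^2 - 100*y^3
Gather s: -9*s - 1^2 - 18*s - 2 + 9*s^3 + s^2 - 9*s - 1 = 9*s^3 + s^2 - 36*s - 4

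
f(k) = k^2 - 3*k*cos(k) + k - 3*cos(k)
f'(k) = 3*k*sin(k) + 2*k + 3*sin(k) - 3*cos(k) + 1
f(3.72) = 29.42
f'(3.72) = 3.21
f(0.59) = -3.03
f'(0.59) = 2.34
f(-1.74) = 0.91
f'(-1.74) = 0.21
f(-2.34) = 0.34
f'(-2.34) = 1.29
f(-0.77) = -0.67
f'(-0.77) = -3.17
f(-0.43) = -1.80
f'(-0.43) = -3.30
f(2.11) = 11.35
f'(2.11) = 14.77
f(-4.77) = 18.63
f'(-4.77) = -20.00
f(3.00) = 23.88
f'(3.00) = 11.66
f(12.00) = 123.09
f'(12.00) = 1.54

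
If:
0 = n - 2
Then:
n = 2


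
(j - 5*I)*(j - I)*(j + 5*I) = j^3 - I*j^2 + 25*j - 25*I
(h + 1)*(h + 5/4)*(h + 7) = h^3 + 37*h^2/4 + 17*h + 35/4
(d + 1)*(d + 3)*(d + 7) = d^3 + 11*d^2 + 31*d + 21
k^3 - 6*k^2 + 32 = (k - 4)^2*(k + 2)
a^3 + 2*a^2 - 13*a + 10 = (a - 2)*(a - 1)*(a + 5)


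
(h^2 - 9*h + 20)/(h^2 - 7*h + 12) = (h - 5)/(h - 3)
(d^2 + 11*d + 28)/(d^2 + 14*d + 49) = (d + 4)/(d + 7)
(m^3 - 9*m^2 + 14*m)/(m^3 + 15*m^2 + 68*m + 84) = m*(m^2 - 9*m + 14)/(m^3 + 15*m^2 + 68*m + 84)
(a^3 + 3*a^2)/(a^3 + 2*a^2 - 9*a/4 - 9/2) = 4*a^2*(a + 3)/(4*a^3 + 8*a^2 - 9*a - 18)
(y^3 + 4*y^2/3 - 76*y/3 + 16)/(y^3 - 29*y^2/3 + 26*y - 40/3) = (y + 6)/(y - 5)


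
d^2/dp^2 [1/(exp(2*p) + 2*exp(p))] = 2*(4*(exp(p) + 1)^2 - (exp(p) + 2)*(2*exp(p) + 1))*exp(-p)/(exp(p) + 2)^3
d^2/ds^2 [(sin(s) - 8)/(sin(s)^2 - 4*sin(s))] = (-9*sin(s)^2 + 28*sin(s) + 80/sin(s) + 253/(2*sin(s)^2) + 21*sin(3*s)/sin(s)^3 + sin(5*s)/(2*sin(s)^3) - 256/sin(s)^3)/(sin(s) - 4)^3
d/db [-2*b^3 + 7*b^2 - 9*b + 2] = -6*b^2 + 14*b - 9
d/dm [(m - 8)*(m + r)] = 2*m + r - 8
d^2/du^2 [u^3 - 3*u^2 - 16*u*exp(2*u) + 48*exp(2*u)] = -64*u*exp(2*u) + 6*u + 128*exp(2*u) - 6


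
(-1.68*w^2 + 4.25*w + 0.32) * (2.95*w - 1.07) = -4.956*w^3 + 14.3351*w^2 - 3.6035*w - 0.3424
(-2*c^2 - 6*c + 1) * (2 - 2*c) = 4*c^3 + 8*c^2 - 14*c + 2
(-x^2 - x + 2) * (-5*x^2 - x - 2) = 5*x^4 + 6*x^3 - 7*x^2 - 4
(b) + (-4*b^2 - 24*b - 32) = -4*b^2 - 23*b - 32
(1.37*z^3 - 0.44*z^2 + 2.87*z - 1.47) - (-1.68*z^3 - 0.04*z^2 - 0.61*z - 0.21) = 3.05*z^3 - 0.4*z^2 + 3.48*z - 1.26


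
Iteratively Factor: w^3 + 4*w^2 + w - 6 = (w + 3)*(w^2 + w - 2) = (w + 2)*(w + 3)*(w - 1)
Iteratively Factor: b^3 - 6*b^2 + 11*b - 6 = (b - 3)*(b^2 - 3*b + 2) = (b - 3)*(b - 1)*(b - 2)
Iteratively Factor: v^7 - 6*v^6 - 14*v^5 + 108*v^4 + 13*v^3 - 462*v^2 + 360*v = (v - 4)*(v^6 - 2*v^5 - 22*v^4 + 20*v^3 + 93*v^2 - 90*v) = v*(v - 4)*(v^5 - 2*v^4 - 22*v^3 + 20*v^2 + 93*v - 90) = v*(v - 4)*(v - 1)*(v^4 - v^3 - 23*v^2 - 3*v + 90) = v*(v - 4)*(v - 2)*(v - 1)*(v^3 + v^2 - 21*v - 45) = v*(v - 5)*(v - 4)*(v - 2)*(v - 1)*(v^2 + 6*v + 9) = v*(v - 5)*(v - 4)*(v - 2)*(v - 1)*(v + 3)*(v + 3)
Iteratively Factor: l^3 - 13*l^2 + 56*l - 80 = (l - 4)*(l^2 - 9*l + 20) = (l - 4)^2*(l - 5)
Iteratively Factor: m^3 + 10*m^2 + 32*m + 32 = (m + 4)*(m^2 + 6*m + 8) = (m + 2)*(m + 4)*(m + 4)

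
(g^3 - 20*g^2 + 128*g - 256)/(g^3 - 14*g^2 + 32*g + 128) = (g - 4)/(g + 2)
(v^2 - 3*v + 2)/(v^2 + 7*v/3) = 3*(v^2 - 3*v + 2)/(v*(3*v + 7))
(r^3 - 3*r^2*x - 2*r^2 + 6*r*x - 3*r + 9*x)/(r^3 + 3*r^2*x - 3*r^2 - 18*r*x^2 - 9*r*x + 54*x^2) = (r + 1)/(r + 6*x)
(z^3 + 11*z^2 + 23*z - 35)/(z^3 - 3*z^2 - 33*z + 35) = (z + 7)/(z - 7)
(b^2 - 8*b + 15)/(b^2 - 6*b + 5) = (b - 3)/(b - 1)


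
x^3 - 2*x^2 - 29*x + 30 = (x - 6)*(x - 1)*(x + 5)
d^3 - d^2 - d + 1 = (d - 1)^2*(d + 1)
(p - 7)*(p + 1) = p^2 - 6*p - 7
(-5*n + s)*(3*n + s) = -15*n^2 - 2*n*s + s^2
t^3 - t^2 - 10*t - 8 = (t - 4)*(t + 1)*(t + 2)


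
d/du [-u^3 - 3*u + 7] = -3*u^2 - 3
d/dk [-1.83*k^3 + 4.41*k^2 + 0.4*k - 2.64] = -5.49*k^2 + 8.82*k + 0.4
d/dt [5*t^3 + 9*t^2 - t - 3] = 15*t^2 + 18*t - 1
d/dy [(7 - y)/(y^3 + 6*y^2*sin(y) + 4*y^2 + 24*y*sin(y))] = (6*y^3*cos(y) + 2*y^3 + 6*y^2*sin(y) - 18*y^2*cos(y) - 17*y^2 - 84*y*sin(y) - 168*y*cos(y) - 56*y - 168*sin(y))/(y^2*(y + 4)^2*(y + 6*sin(y))^2)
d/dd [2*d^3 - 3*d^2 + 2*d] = 6*d^2 - 6*d + 2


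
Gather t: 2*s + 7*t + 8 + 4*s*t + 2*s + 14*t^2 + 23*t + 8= 4*s + 14*t^2 + t*(4*s + 30) + 16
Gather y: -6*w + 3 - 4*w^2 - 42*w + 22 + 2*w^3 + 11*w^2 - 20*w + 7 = 2*w^3 + 7*w^2 - 68*w + 32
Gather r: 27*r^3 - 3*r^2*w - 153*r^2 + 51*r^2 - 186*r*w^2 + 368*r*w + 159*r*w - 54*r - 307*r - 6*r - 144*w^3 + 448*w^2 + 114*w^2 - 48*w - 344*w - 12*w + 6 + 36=27*r^3 + r^2*(-3*w - 102) + r*(-186*w^2 + 527*w - 367) - 144*w^3 + 562*w^2 - 404*w + 42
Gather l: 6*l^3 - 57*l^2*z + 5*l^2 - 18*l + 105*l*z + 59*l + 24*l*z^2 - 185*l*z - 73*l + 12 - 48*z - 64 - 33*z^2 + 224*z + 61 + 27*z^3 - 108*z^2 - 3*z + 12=6*l^3 + l^2*(5 - 57*z) + l*(24*z^2 - 80*z - 32) + 27*z^3 - 141*z^2 + 173*z + 21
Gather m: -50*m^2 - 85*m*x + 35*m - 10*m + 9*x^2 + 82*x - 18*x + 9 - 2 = -50*m^2 + m*(25 - 85*x) + 9*x^2 + 64*x + 7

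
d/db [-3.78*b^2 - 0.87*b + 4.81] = -7.56*b - 0.87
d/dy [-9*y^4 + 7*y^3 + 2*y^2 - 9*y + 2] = -36*y^3 + 21*y^2 + 4*y - 9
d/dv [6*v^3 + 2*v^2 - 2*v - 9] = 18*v^2 + 4*v - 2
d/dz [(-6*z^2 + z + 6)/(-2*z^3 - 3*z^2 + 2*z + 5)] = (-12*z^4 + 4*z^3 + 27*z^2 - 24*z - 7)/(4*z^6 + 12*z^5 + z^4 - 32*z^3 - 26*z^2 + 20*z + 25)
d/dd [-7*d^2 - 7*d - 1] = -14*d - 7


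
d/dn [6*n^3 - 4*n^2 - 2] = 2*n*(9*n - 4)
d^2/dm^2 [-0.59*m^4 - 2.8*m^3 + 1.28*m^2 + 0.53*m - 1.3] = -7.08*m^2 - 16.8*m + 2.56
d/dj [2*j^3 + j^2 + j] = 6*j^2 + 2*j + 1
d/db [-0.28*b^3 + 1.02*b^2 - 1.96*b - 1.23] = -0.84*b^2 + 2.04*b - 1.96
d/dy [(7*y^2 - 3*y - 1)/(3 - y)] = (-7*y^2 + 42*y - 10)/(y^2 - 6*y + 9)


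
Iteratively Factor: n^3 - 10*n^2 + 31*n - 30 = (n - 5)*(n^2 - 5*n + 6) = (n - 5)*(n - 2)*(n - 3)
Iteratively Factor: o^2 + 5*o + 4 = (o + 1)*(o + 4)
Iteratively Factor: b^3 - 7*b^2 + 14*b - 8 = (b - 2)*(b^2 - 5*b + 4) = (b - 4)*(b - 2)*(b - 1)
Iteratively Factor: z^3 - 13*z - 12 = (z + 1)*(z^2 - z - 12) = (z + 1)*(z + 3)*(z - 4)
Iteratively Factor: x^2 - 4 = (x - 2)*(x + 2)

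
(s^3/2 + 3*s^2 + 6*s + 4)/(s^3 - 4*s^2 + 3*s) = (s^3 + 6*s^2 + 12*s + 8)/(2*s*(s^2 - 4*s + 3))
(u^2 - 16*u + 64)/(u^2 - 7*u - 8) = (u - 8)/(u + 1)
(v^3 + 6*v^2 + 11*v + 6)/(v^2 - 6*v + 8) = (v^3 + 6*v^2 + 11*v + 6)/(v^2 - 6*v + 8)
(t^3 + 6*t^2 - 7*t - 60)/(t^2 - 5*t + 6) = (t^2 + 9*t + 20)/(t - 2)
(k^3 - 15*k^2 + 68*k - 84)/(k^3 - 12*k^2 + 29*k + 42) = (k - 2)/(k + 1)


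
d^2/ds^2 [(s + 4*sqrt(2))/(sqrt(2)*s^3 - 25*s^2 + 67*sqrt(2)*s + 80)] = 2*(6*s^5 - 27*sqrt(2)*s^4 - 1109*s^3 + 8628*sqrt(2)*s^2 - 36120*s + 38552*sqrt(2))/(2*sqrt(2)*s^9 - 150*s^8 + 2277*sqrt(2)*s^7 - 35245*s^6 + 140559*sqrt(2)*s^5 - 459030*s^4 - 183274*sqrt(2)*s^3 + 1674720*s^2 + 1286400*sqrt(2)*s + 512000)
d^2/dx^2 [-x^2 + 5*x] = -2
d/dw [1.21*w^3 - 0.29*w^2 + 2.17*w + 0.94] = 3.63*w^2 - 0.58*w + 2.17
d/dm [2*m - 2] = 2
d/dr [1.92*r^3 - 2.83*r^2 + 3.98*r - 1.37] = 5.76*r^2 - 5.66*r + 3.98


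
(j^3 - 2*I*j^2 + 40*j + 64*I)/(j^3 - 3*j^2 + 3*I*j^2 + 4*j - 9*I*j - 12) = (j^2 - 6*I*j + 16)/(j^2 - j*(3 + I) + 3*I)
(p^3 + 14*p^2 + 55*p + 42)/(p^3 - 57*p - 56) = (p + 6)/(p - 8)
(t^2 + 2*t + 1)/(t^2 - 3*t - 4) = (t + 1)/(t - 4)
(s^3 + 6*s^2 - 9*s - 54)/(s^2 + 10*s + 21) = (s^2 + 3*s - 18)/(s + 7)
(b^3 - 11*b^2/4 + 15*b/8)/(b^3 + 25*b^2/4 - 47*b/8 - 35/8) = b*(2*b - 3)/(2*b^2 + 15*b + 7)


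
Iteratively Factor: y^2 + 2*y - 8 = (y + 4)*(y - 2)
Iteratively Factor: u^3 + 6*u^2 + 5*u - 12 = (u + 3)*(u^2 + 3*u - 4) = (u + 3)*(u + 4)*(u - 1)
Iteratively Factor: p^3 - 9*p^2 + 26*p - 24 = (p - 4)*(p^2 - 5*p + 6) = (p - 4)*(p - 3)*(p - 2)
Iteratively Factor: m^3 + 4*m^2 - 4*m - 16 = (m - 2)*(m^2 + 6*m + 8) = (m - 2)*(m + 2)*(m + 4)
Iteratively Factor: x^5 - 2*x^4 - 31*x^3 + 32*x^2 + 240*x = (x + 4)*(x^4 - 6*x^3 - 7*x^2 + 60*x) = (x - 4)*(x + 4)*(x^3 - 2*x^2 - 15*x) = x*(x - 4)*(x + 4)*(x^2 - 2*x - 15) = x*(x - 5)*(x - 4)*(x + 4)*(x + 3)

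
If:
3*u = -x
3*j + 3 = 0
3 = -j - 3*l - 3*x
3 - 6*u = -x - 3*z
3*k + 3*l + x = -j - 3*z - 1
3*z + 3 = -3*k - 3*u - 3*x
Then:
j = -1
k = -5/12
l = 7/12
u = 5/12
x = -5/4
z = 1/4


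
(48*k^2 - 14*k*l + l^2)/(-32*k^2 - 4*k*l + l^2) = (-6*k + l)/(4*k + l)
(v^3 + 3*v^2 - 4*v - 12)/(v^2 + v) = (v^3 + 3*v^2 - 4*v - 12)/(v*(v + 1))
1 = 1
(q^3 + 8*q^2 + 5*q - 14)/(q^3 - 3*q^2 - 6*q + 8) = (q + 7)/(q - 4)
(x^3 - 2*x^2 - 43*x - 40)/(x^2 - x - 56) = (x^2 + 6*x + 5)/(x + 7)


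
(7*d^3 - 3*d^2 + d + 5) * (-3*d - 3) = -21*d^4 - 12*d^3 + 6*d^2 - 18*d - 15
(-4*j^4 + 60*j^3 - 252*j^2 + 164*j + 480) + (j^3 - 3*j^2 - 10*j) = -4*j^4 + 61*j^3 - 255*j^2 + 154*j + 480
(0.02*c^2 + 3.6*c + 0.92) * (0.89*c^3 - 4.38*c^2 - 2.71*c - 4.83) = 0.0178*c^5 + 3.1164*c^4 - 15.0034*c^3 - 13.8822*c^2 - 19.8812*c - 4.4436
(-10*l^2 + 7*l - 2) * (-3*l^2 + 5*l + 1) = 30*l^4 - 71*l^3 + 31*l^2 - 3*l - 2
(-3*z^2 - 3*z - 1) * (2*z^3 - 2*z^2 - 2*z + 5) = -6*z^5 + 10*z^3 - 7*z^2 - 13*z - 5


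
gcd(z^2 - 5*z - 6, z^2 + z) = z + 1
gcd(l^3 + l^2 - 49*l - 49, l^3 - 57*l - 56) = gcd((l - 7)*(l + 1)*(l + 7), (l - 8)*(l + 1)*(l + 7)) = l^2 + 8*l + 7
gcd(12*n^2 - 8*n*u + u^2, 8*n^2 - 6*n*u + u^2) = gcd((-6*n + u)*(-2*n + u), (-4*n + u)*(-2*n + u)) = -2*n + u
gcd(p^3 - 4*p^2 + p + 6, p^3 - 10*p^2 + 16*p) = p - 2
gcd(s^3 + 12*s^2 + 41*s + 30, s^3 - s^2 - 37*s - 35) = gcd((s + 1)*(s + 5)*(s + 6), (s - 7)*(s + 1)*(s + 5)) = s^2 + 6*s + 5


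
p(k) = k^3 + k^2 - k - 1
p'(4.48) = 68.17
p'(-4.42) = 48.77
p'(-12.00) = 407.00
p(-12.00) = -1573.00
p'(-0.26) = -1.32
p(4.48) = 104.51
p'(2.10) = 16.43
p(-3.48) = -27.55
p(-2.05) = -3.36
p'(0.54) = 0.95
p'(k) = 3*k^2 + 2*k - 1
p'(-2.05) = 7.51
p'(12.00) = 455.00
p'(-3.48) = 28.37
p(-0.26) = -0.69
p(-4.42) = -63.39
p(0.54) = -1.09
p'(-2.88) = 18.12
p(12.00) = 1859.00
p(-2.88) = -13.71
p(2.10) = 10.57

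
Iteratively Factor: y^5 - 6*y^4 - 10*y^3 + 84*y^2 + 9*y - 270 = (y - 3)*(y^4 - 3*y^3 - 19*y^2 + 27*y + 90) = (y - 5)*(y - 3)*(y^3 + 2*y^2 - 9*y - 18) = (y - 5)*(y - 3)*(y + 3)*(y^2 - y - 6) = (y - 5)*(y - 3)*(y + 2)*(y + 3)*(y - 3)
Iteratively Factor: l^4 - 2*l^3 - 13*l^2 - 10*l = (l + 1)*(l^3 - 3*l^2 - 10*l) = (l + 1)*(l + 2)*(l^2 - 5*l) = (l - 5)*(l + 1)*(l + 2)*(l)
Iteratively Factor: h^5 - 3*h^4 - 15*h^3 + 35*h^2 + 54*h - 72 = (h + 2)*(h^4 - 5*h^3 - 5*h^2 + 45*h - 36) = (h - 1)*(h + 2)*(h^3 - 4*h^2 - 9*h + 36) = (h - 4)*(h - 1)*(h + 2)*(h^2 - 9) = (h - 4)*(h - 1)*(h + 2)*(h + 3)*(h - 3)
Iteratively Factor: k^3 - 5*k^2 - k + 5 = (k + 1)*(k^2 - 6*k + 5) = (k - 1)*(k + 1)*(k - 5)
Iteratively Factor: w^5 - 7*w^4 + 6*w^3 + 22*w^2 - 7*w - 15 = (w - 5)*(w^4 - 2*w^3 - 4*w^2 + 2*w + 3) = (w - 5)*(w - 3)*(w^3 + w^2 - w - 1) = (w - 5)*(w - 3)*(w + 1)*(w^2 - 1) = (w - 5)*(w - 3)*(w - 1)*(w + 1)*(w + 1)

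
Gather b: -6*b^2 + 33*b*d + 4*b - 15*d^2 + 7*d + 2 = -6*b^2 + b*(33*d + 4) - 15*d^2 + 7*d + 2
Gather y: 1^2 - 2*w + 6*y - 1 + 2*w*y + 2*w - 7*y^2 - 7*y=-7*y^2 + y*(2*w - 1)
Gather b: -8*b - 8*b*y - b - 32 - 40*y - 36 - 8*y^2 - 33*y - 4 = b*(-8*y - 9) - 8*y^2 - 73*y - 72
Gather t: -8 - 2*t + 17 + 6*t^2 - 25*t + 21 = 6*t^2 - 27*t + 30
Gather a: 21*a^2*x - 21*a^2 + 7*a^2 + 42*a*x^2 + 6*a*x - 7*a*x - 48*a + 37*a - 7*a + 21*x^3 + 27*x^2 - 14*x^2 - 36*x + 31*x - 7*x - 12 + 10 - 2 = a^2*(21*x - 14) + a*(42*x^2 - x - 18) + 21*x^3 + 13*x^2 - 12*x - 4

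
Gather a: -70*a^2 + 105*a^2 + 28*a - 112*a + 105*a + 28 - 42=35*a^2 + 21*a - 14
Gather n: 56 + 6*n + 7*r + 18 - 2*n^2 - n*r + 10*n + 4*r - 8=-2*n^2 + n*(16 - r) + 11*r + 66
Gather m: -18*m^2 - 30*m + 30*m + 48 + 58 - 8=98 - 18*m^2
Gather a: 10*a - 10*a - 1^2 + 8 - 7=0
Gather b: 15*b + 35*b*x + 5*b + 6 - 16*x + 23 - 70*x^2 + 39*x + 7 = b*(35*x + 20) - 70*x^2 + 23*x + 36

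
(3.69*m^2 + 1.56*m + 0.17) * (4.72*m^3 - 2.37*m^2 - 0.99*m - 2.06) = 17.4168*m^5 - 1.3821*m^4 - 6.5479*m^3 - 9.5487*m^2 - 3.3819*m - 0.3502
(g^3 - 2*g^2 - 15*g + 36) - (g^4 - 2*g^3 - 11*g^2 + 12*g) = -g^4 + 3*g^3 + 9*g^2 - 27*g + 36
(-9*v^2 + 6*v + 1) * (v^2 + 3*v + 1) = -9*v^4 - 21*v^3 + 10*v^2 + 9*v + 1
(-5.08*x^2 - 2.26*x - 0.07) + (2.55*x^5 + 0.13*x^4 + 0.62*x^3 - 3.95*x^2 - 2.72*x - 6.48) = 2.55*x^5 + 0.13*x^4 + 0.62*x^3 - 9.03*x^2 - 4.98*x - 6.55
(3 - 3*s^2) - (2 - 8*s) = -3*s^2 + 8*s + 1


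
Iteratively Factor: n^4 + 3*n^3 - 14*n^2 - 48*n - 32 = (n + 1)*(n^3 + 2*n^2 - 16*n - 32) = (n + 1)*(n + 2)*(n^2 - 16) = (n + 1)*(n + 2)*(n + 4)*(n - 4)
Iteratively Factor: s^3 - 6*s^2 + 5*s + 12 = (s + 1)*(s^2 - 7*s + 12) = (s - 4)*(s + 1)*(s - 3)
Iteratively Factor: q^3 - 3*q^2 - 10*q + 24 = (q - 4)*(q^2 + q - 6) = (q - 4)*(q + 3)*(q - 2)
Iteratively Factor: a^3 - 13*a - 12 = (a + 3)*(a^2 - 3*a - 4) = (a + 1)*(a + 3)*(a - 4)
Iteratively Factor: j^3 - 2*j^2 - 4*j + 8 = (j - 2)*(j^2 - 4) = (j - 2)*(j + 2)*(j - 2)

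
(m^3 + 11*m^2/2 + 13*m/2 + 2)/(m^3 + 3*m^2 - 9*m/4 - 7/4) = 2*(m^2 + 5*m + 4)/(2*m^2 + 5*m - 7)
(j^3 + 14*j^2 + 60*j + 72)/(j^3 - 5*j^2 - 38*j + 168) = (j^2 + 8*j + 12)/(j^2 - 11*j + 28)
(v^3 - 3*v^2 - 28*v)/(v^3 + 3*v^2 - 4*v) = (v - 7)/(v - 1)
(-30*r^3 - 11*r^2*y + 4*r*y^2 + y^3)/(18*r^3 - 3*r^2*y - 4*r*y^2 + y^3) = (5*r + y)/(-3*r + y)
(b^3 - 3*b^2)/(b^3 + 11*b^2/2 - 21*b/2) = 2*b*(b - 3)/(2*b^2 + 11*b - 21)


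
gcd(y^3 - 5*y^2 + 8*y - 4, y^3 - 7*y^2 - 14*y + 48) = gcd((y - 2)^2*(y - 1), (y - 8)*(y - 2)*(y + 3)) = y - 2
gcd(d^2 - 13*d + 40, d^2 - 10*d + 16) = d - 8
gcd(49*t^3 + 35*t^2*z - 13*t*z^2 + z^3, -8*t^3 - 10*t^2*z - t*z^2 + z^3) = t + z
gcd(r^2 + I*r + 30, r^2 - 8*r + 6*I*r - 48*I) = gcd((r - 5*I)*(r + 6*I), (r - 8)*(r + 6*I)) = r + 6*I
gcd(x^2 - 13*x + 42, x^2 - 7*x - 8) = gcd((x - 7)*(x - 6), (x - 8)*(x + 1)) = 1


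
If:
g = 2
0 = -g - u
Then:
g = 2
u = -2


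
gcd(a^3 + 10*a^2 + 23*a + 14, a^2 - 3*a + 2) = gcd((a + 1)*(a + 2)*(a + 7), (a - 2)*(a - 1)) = 1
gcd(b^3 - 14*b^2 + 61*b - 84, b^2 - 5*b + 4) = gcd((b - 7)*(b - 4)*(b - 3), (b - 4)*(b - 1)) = b - 4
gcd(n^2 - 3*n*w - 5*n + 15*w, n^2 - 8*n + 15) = n - 5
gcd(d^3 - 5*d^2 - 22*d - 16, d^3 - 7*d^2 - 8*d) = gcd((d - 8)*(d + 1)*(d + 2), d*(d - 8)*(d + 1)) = d^2 - 7*d - 8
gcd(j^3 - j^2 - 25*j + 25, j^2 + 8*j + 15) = j + 5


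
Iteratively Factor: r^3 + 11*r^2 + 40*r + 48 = (r + 4)*(r^2 + 7*r + 12) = (r + 4)^2*(r + 3)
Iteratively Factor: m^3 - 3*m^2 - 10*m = (m + 2)*(m^2 - 5*m) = m*(m + 2)*(m - 5)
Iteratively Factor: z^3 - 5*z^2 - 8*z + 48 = (z - 4)*(z^2 - z - 12) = (z - 4)^2*(z + 3)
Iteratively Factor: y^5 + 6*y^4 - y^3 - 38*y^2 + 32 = (y + 4)*(y^4 + 2*y^3 - 9*y^2 - 2*y + 8) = (y - 1)*(y + 4)*(y^3 + 3*y^2 - 6*y - 8) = (y - 1)*(y + 1)*(y + 4)*(y^2 + 2*y - 8) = (y - 1)*(y + 1)*(y + 4)^2*(y - 2)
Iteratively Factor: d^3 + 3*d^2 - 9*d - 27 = (d - 3)*(d^2 + 6*d + 9) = (d - 3)*(d + 3)*(d + 3)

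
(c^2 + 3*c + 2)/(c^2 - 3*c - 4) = (c + 2)/(c - 4)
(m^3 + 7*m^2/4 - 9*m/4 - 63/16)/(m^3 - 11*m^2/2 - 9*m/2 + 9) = (m^2 + m/4 - 21/8)/(m^2 - 7*m + 6)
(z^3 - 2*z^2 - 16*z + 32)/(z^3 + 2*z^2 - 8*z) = (z - 4)/z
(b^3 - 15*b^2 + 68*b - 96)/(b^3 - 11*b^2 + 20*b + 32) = (b - 3)/(b + 1)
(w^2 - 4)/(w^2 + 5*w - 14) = (w + 2)/(w + 7)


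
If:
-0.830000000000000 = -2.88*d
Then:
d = 0.29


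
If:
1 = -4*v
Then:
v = -1/4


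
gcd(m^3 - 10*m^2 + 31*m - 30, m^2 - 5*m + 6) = m^2 - 5*m + 6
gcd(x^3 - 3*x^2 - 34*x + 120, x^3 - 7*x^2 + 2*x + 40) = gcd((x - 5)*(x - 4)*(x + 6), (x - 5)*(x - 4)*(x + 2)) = x^2 - 9*x + 20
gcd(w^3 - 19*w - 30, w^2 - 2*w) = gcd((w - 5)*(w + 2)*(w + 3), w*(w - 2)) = 1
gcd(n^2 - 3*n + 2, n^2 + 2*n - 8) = n - 2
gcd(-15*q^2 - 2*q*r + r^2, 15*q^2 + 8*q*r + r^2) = 3*q + r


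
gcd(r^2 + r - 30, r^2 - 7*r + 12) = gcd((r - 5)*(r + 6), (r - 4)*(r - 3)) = 1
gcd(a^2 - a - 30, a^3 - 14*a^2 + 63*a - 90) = a - 6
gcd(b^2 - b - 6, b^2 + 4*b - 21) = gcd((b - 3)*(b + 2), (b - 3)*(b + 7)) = b - 3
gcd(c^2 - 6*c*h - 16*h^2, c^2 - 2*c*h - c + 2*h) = 1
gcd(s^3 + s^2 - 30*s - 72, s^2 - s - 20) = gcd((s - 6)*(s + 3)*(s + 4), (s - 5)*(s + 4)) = s + 4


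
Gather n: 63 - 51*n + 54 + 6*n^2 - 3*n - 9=6*n^2 - 54*n + 108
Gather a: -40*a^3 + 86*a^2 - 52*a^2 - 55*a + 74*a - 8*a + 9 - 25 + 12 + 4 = -40*a^3 + 34*a^2 + 11*a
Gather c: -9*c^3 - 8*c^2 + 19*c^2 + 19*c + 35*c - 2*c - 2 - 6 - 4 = -9*c^3 + 11*c^2 + 52*c - 12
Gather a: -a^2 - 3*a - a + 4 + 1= -a^2 - 4*a + 5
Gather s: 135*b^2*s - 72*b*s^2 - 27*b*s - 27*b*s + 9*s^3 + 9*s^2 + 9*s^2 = 9*s^3 + s^2*(18 - 72*b) + s*(135*b^2 - 54*b)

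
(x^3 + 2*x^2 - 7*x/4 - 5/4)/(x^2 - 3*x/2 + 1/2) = (4*x^2 + 12*x + 5)/(2*(2*x - 1))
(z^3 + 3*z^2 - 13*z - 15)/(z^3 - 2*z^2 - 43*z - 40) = (z - 3)/(z - 8)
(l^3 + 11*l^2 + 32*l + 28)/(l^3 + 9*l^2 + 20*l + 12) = (l^2 + 9*l + 14)/(l^2 + 7*l + 6)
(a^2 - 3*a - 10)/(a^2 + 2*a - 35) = (a + 2)/(a + 7)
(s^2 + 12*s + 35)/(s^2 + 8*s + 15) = (s + 7)/(s + 3)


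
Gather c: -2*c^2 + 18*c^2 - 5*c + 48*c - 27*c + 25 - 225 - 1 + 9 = 16*c^2 + 16*c - 192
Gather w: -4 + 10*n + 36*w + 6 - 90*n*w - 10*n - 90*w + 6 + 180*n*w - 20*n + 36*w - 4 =-20*n + w*(90*n - 18) + 4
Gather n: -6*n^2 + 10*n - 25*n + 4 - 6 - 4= -6*n^2 - 15*n - 6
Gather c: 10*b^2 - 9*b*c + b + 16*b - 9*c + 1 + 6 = 10*b^2 + 17*b + c*(-9*b - 9) + 7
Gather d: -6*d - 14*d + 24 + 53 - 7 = 70 - 20*d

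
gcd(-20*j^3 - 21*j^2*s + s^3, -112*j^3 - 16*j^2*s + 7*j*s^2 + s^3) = 4*j + s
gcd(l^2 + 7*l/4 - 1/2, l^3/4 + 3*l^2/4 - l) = 1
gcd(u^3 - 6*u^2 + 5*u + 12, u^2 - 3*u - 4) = u^2 - 3*u - 4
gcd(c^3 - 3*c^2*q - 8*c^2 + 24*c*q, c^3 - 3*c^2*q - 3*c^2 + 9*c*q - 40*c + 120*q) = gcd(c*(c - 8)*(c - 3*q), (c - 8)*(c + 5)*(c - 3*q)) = -c^2 + 3*c*q + 8*c - 24*q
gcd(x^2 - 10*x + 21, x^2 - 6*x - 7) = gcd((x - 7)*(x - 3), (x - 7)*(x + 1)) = x - 7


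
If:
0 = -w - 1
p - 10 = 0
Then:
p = 10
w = -1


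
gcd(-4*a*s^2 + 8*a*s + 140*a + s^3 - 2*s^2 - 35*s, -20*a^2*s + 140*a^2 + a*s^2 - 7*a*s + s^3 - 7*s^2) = -4*a*s + 28*a + s^2 - 7*s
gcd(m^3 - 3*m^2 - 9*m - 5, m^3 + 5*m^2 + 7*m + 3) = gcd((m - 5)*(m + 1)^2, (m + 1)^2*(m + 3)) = m^2 + 2*m + 1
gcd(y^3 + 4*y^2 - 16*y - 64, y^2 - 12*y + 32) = y - 4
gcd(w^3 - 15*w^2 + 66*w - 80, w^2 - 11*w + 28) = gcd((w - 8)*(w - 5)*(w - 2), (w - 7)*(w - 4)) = 1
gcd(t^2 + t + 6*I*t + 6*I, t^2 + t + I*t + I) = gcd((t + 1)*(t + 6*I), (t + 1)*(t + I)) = t + 1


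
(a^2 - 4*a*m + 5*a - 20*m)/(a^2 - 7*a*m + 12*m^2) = (a + 5)/(a - 3*m)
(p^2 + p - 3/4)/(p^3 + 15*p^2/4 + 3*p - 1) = (4*p^2 + 4*p - 3)/(4*p^3 + 15*p^2 + 12*p - 4)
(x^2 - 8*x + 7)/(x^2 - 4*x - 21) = (x - 1)/(x + 3)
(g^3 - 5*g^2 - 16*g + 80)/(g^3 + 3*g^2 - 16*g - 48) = (g - 5)/(g + 3)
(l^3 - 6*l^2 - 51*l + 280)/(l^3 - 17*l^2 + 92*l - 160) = (l + 7)/(l - 4)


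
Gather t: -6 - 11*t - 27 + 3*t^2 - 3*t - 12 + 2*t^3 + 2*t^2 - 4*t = 2*t^3 + 5*t^2 - 18*t - 45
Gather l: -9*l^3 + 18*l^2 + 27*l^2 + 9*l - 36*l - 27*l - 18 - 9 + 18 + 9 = -9*l^3 + 45*l^2 - 54*l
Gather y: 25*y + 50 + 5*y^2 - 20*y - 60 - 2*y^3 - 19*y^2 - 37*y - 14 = -2*y^3 - 14*y^2 - 32*y - 24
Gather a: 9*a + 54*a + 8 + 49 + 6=63*a + 63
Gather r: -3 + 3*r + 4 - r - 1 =2*r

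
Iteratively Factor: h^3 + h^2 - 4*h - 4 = (h + 2)*(h^2 - h - 2) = (h + 1)*(h + 2)*(h - 2)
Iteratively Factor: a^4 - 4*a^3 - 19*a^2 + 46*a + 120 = (a + 2)*(a^3 - 6*a^2 - 7*a + 60) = (a - 4)*(a + 2)*(a^2 - 2*a - 15) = (a - 4)*(a + 2)*(a + 3)*(a - 5)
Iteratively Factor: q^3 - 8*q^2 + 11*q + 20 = (q - 5)*(q^2 - 3*q - 4) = (q - 5)*(q + 1)*(q - 4)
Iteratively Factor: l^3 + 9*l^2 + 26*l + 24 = (l + 4)*(l^2 + 5*l + 6) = (l + 3)*(l + 4)*(l + 2)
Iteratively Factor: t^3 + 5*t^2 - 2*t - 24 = (t + 3)*(t^2 + 2*t - 8) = (t + 3)*(t + 4)*(t - 2)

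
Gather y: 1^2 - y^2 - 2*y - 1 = -y^2 - 2*y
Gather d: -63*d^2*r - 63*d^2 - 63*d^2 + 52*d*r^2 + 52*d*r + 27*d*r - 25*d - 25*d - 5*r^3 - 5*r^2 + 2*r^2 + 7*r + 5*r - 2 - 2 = d^2*(-63*r - 126) + d*(52*r^2 + 79*r - 50) - 5*r^3 - 3*r^2 + 12*r - 4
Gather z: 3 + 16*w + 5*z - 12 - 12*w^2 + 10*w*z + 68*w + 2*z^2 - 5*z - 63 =-12*w^2 + 10*w*z + 84*w + 2*z^2 - 72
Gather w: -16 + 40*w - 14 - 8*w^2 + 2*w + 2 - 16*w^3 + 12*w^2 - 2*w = -16*w^3 + 4*w^2 + 40*w - 28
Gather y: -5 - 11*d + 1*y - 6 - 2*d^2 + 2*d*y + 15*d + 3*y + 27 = -2*d^2 + 4*d + y*(2*d + 4) + 16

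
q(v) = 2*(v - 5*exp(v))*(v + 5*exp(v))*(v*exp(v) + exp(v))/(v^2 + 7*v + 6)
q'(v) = 2*(1 - 5*exp(v))*(v + 5*exp(v))*(v*exp(v) + exp(v))/(v^2 + 7*v + 6) + 2*(-2*v - 7)*(v - 5*exp(v))*(v + 5*exp(v))*(v*exp(v) + exp(v))/(v^2 + 7*v + 6)^2 + 2*(v - 5*exp(v))*(v + 5*exp(v))*(v*exp(v) + 2*exp(v))/(v^2 + 7*v + 6) + 2*(v - 5*exp(v))*(v*exp(v) + exp(v))*(5*exp(v) + 1)/(v^2 + 7*v + 6) = 2*(v^3 + 7*v^2 - 75*v*exp(2*v) + 12*v - 425*exp(2*v))*exp(v)/(v^2 + 12*v + 36)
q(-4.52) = 0.30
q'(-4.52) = -0.04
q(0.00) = -8.33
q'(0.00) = -23.61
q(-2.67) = 0.29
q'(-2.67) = -0.03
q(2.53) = -11577.37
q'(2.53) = -33397.64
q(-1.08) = -0.24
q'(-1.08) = -1.28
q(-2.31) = 0.27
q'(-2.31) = -0.08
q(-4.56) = 0.30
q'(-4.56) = -0.04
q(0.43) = -28.16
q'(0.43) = -79.87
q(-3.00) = 0.30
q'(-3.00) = -0.00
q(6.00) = -273580784.17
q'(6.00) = -797947988.11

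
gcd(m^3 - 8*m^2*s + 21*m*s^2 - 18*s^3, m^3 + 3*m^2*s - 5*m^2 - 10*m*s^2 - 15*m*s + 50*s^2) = -m + 2*s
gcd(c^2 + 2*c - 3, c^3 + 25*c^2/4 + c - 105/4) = c + 3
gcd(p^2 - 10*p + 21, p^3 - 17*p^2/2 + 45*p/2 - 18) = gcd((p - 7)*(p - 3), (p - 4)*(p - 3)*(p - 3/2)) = p - 3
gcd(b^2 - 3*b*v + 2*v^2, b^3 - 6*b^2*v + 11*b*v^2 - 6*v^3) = b^2 - 3*b*v + 2*v^2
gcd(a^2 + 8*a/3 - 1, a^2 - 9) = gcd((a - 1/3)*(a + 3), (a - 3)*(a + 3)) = a + 3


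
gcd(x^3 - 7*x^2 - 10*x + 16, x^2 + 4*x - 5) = x - 1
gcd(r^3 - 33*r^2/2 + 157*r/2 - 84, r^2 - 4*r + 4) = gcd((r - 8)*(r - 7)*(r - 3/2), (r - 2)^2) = 1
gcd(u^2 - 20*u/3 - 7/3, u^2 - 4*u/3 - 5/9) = u + 1/3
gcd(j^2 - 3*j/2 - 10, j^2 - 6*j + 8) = j - 4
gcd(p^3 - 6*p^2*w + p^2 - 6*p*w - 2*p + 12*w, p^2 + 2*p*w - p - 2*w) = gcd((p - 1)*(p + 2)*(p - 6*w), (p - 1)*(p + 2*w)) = p - 1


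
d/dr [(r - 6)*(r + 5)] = 2*r - 1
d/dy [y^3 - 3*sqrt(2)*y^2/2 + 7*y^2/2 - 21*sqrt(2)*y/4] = 3*y^2 - 3*sqrt(2)*y + 7*y - 21*sqrt(2)/4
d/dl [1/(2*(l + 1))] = -1/(2*(l + 1)^2)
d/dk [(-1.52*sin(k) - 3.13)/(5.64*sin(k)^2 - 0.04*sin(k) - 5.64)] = (8.5728*sin(k)^2 + 35.3064*sin(k) + 8.4476)*cos(k)/(31.8096*sin(k)^4 - 0.4512*sin(k)^3 - 63.6176*sin(k)^2 + 0.4512*sin(k) + 31.8096)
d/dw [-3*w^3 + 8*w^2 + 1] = w*(16 - 9*w)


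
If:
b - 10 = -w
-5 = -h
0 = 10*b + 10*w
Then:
No Solution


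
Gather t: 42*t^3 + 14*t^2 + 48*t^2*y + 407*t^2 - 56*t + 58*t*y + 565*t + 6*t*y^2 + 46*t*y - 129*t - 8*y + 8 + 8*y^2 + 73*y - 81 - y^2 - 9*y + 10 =42*t^3 + t^2*(48*y + 421) + t*(6*y^2 + 104*y + 380) + 7*y^2 + 56*y - 63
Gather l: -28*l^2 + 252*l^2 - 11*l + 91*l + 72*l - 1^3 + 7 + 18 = 224*l^2 + 152*l + 24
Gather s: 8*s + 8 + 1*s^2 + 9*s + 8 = s^2 + 17*s + 16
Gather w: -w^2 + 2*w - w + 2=-w^2 + w + 2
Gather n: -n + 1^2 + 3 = 4 - n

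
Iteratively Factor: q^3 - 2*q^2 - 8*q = (q)*(q^2 - 2*q - 8) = q*(q - 4)*(q + 2)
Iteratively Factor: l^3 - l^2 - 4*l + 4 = (l - 2)*(l^2 + l - 2) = (l - 2)*(l + 2)*(l - 1)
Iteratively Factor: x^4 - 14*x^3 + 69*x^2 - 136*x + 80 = (x - 4)*(x^3 - 10*x^2 + 29*x - 20) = (x - 4)*(x - 1)*(x^2 - 9*x + 20) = (x - 4)^2*(x - 1)*(x - 5)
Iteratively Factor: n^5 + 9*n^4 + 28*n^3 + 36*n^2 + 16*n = (n + 1)*(n^4 + 8*n^3 + 20*n^2 + 16*n) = (n + 1)*(n + 2)*(n^3 + 6*n^2 + 8*n) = n*(n + 1)*(n + 2)*(n^2 + 6*n + 8) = n*(n + 1)*(n + 2)*(n + 4)*(n + 2)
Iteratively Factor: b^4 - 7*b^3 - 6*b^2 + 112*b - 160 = (b + 4)*(b^3 - 11*b^2 + 38*b - 40) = (b - 4)*(b + 4)*(b^2 - 7*b + 10) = (b - 5)*(b - 4)*(b + 4)*(b - 2)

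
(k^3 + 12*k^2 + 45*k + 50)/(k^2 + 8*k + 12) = (k^2 + 10*k + 25)/(k + 6)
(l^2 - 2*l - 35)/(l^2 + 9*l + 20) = (l - 7)/(l + 4)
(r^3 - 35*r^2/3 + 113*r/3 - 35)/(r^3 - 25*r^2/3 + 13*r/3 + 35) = (3*r - 5)/(3*r + 5)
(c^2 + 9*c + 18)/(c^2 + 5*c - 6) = (c + 3)/(c - 1)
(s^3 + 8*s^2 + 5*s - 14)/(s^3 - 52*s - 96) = (s^2 + 6*s - 7)/(s^2 - 2*s - 48)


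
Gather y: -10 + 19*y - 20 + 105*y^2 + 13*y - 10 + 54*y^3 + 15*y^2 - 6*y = 54*y^3 + 120*y^2 + 26*y - 40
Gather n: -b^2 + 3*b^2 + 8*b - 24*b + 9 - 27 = 2*b^2 - 16*b - 18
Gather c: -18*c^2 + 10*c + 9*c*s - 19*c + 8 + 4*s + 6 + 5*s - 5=-18*c^2 + c*(9*s - 9) + 9*s + 9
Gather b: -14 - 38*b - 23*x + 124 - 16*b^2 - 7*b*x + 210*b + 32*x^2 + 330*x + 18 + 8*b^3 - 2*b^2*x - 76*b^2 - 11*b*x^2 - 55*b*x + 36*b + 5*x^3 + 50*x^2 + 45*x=8*b^3 + b^2*(-2*x - 92) + b*(-11*x^2 - 62*x + 208) + 5*x^3 + 82*x^2 + 352*x + 128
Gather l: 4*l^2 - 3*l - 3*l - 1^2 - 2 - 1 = 4*l^2 - 6*l - 4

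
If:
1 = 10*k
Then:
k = 1/10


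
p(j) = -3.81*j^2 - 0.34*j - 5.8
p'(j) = -7.62*j - 0.34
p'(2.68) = -20.76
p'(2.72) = -21.07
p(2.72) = -34.91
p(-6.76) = -177.61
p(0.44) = -6.69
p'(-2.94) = 22.06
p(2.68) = -34.08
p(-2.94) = -37.73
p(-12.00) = -550.36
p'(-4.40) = 33.19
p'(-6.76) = 51.17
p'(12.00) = -91.78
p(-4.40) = -78.07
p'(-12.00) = 91.10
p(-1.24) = -11.24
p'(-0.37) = 2.48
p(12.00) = -558.52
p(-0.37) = -6.20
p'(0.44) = -3.69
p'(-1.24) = 9.11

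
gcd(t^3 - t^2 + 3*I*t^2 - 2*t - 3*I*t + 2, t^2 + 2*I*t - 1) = t + I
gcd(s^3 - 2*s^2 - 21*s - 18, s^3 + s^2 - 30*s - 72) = s^2 - 3*s - 18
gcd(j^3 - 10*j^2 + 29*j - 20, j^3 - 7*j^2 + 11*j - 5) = j^2 - 6*j + 5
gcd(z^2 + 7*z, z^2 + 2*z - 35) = z + 7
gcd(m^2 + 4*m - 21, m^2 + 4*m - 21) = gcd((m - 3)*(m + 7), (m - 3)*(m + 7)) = m^2 + 4*m - 21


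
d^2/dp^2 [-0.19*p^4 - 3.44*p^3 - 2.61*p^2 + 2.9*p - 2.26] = -2.28*p^2 - 20.64*p - 5.22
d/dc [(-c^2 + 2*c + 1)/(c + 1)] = (-c^2 - 2*c + 1)/(c^2 + 2*c + 1)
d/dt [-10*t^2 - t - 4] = -20*t - 1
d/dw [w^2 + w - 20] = 2*w + 1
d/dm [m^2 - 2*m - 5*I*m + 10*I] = 2*m - 2 - 5*I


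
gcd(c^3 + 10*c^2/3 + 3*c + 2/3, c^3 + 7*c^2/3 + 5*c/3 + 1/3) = c^2 + 4*c/3 + 1/3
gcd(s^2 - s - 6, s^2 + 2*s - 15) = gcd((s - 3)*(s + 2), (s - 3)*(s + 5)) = s - 3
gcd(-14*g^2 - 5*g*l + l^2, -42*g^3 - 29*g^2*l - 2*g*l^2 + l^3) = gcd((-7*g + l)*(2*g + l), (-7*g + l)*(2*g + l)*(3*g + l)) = 14*g^2 + 5*g*l - l^2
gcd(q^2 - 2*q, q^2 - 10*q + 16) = q - 2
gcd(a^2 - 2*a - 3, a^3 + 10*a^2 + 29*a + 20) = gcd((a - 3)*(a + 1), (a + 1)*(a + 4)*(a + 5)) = a + 1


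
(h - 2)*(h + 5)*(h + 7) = h^3 + 10*h^2 + 11*h - 70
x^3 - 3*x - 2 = (x - 2)*(x + 1)^2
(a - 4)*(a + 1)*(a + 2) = a^3 - a^2 - 10*a - 8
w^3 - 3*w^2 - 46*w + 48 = (w - 8)*(w - 1)*(w + 6)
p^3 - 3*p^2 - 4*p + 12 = (p - 3)*(p - 2)*(p + 2)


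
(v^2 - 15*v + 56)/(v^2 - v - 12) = (-v^2 + 15*v - 56)/(-v^2 + v + 12)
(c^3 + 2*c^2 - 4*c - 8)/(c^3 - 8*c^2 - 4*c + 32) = (c + 2)/(c - 8)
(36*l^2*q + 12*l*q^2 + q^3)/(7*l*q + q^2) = (36*l^2 + 12*l*q + q^2)/(7*l + q)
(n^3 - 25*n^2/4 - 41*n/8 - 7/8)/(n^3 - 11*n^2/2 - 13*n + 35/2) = (8*n^2 + 6*n + 1)/(4*(2*n^2 + 3*n - 5))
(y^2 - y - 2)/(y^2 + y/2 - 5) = 2*(y + 1)/(2*y + 5)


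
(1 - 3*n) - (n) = 1 - 4*n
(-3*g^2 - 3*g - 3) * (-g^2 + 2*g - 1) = 3*g^4 - 3*g^3 - 3*g + 3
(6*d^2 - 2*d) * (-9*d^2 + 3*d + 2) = -54*d^4 + 36*d^3 + 6*d^2 - 4*d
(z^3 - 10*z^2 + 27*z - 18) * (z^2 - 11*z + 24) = z^5 - 21*z^4 + 161*z^3 - 555*z^2 + 846*z - 432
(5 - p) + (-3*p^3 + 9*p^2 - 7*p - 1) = -3*p^3 + 9*p^2 - 8*p + 4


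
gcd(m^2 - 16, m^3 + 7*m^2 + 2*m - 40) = m + 4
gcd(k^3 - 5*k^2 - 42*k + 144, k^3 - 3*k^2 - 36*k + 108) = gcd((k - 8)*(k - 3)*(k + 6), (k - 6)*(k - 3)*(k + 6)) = k^2 + 3*k - 18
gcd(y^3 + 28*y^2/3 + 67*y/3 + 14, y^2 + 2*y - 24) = y + 6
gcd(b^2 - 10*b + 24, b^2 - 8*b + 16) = b - 4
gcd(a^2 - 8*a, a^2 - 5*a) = a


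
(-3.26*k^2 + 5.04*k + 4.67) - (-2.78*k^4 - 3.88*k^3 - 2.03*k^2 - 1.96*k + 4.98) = 2.78*k^4 + 3.88*k^3 - 1.23*k^2 + 7.0*k - 0.31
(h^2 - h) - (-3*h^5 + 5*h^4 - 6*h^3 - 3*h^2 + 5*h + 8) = 3*h^5 - 5*h^4 + 6*h^3 + 4*h^2 - 6*h - 8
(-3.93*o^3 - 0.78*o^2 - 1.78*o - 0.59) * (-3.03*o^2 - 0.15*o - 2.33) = 11.9079*o^5 + 2.9529*o^4 + 14.6673*o^3 + 3.8721*o^2 + 4.2359*o + 1.3747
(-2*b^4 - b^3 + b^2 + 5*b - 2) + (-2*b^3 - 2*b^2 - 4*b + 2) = -2*b^4 - 3*b^3 - b^2 + b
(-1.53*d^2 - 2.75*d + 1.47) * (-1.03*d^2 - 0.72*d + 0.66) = 1.5759*d^4 + 3.9341*d^3 - 0.5439*d^2 - 2.8734*d + 0.9702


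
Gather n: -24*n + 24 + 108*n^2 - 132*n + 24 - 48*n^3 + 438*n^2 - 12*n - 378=-48*n^3 + 546*n^2 - 168*n - 330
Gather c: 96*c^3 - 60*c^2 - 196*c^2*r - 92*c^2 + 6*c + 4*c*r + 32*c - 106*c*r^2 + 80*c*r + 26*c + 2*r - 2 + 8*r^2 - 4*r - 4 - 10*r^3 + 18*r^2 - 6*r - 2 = 96*c^3 + c^2*(-196*r - 152) + c*(-106*r^2 + 84*r + 64) - 10*r^3 + 26*r^2 - 8*r - 8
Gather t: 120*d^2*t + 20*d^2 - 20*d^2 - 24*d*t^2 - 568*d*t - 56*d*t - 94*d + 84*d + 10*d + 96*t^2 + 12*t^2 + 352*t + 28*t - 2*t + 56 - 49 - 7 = t^2*(108 - 24*d) + t*(120*d^2 - 624*d + 378)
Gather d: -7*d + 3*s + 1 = -7*d + 3*s + 1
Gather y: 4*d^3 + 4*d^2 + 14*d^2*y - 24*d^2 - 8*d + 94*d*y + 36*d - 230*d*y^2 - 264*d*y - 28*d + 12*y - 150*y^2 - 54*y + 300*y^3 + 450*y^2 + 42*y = 4*d^3 - 20*d^2 + 300*y^3 + y^2*(300 - 230*d) + y*(14*d^2 - 170*d)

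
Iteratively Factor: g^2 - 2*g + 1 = (g - 1)*(g - 1)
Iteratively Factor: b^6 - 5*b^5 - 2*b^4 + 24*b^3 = (b)*(b^5 - 5*b^4 - 2*b^3 + 24*b^2) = b*(b + 2)*(b^4 - 7*b^3 + 12*b^2) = b^2*(b + 2)*(b^3 - 7*b^2 + 12*b) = b^3*(b + 2)*(b^2 - 7*b + 12) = b^3*(b - 3)*(b + 2)*(b - 4)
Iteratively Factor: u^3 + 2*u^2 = (u)*(u^2 + 2*u) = u^2*(u + 2)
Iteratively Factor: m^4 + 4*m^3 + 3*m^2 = (m + 3)*(m^3 + m^2) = m*(m + 3)*(m^2 + m) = m^2*(m + 3)*(m + 1)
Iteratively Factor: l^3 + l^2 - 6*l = (l)*(l^2 + l - 6) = l*(l - 2)*(l + 3)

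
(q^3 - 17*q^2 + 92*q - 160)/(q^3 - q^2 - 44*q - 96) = (q^2 - 9*q + 20)/(q^2 + 7*q + 12)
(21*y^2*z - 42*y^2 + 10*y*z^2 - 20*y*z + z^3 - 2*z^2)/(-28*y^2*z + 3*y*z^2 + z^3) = (-3*y*z + 6*y - z^2 + 2*z)/(z*(4*y - z))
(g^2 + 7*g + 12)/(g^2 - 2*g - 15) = (g + 4)/(g - 5)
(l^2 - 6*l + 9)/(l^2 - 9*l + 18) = (l - 3)/(l - 6)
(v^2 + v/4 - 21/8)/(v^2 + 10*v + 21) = (v^2 + v/4 - 21/8)/(v^2 + 10*v + 21)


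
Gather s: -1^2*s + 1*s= 0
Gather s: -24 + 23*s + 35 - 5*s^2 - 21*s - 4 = -5*s^2 + 2*s + 7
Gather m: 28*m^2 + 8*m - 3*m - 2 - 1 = 28*m^2 + 5*m - 3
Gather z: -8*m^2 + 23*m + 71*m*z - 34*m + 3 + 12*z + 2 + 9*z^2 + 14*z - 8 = -8*m^2 - 11*m + 9*z^2 + z*(71*m + 26) - 3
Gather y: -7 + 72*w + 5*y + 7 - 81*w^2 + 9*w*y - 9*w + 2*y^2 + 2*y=-81*w^2 + 63*w + 2*y^2 + y*(9*w + 7)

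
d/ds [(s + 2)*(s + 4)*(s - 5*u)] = 3*s^2 - 10*s*u + 12*s - 30*u + 8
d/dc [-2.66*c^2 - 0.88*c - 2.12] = -5.32*c - 0.88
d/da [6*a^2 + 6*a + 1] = 12*a + 6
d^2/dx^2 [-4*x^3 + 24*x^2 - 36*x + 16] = 48 - 24*x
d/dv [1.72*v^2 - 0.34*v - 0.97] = 3.44*v - 0.34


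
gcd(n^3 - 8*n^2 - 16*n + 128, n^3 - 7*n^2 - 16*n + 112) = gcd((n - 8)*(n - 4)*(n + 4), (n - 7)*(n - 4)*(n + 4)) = n^2 - 16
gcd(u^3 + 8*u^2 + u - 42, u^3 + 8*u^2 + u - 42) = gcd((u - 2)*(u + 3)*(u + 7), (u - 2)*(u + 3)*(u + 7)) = u^3 + 8*u^2 + u - 42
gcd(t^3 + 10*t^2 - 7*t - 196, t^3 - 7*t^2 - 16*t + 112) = t - 4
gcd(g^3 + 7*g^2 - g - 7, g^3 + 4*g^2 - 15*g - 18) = g + 1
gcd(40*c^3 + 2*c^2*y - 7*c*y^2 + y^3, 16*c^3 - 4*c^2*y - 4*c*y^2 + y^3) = -8*c^2 - 2*c*y + y^2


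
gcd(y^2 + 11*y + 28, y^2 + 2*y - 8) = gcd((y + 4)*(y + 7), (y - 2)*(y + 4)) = y + 4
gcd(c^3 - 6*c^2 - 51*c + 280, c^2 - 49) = c + 7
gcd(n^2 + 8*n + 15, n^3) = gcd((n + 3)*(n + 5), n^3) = 1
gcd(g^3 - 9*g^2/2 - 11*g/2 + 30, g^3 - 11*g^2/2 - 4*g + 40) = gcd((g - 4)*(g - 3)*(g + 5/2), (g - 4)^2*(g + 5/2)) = g^2 - 3*g/2 - 10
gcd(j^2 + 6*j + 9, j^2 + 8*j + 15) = j + 3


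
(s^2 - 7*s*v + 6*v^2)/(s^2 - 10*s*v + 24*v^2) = (s - v)/(s - 4*v)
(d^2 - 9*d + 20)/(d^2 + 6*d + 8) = (d^2 - 9*d + 20)/(d^2 + 6*d + 8)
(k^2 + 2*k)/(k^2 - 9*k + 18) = k*(k + 2)/(k^2 - 9*k + 18)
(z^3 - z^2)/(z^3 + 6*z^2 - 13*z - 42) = z^2*(z - 1)/(z^3 + 6*z^2 - 13*z - 42)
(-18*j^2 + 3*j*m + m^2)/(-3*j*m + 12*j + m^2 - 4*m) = (6*j + m)/(m - 4)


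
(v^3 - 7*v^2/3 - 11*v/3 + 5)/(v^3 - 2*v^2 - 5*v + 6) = (v + 5/3)/(v + 2)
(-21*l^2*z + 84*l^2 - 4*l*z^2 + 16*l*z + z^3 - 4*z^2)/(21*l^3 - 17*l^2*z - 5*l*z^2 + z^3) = (z - 4)/(-l + z)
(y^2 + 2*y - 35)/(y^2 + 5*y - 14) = (y - 5)/(y - 2)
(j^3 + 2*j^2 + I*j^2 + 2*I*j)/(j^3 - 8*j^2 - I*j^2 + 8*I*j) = (j^2 + j*(2 + I) + 2*I)/(j^2 - j*(8 + I) + 8*I)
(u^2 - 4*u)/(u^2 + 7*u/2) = 2*(u - 4)/(2*u + 7)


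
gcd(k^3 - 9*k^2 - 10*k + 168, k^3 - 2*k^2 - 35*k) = k - 7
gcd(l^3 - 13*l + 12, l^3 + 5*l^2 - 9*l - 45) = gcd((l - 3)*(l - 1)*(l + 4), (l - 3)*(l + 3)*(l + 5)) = l - 3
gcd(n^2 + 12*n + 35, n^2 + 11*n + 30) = n + 5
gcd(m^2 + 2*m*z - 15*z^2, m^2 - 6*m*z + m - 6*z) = 1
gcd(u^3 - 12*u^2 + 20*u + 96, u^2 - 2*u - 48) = u - 8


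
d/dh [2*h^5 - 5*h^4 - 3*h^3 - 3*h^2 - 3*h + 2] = 10*h^4 - 20*h^3 - 9*h^2 - 6*h - 3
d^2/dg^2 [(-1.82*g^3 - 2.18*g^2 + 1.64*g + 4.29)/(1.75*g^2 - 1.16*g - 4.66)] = (-7.105427357601e-15*g^5 + 7.105427357601e-15*g^4 - 33.3879839999999*g^3 - 86.867802*g^2 - 209.141352*g - 30.895236)/(5.359375*g^6 - 10.6575*g^5 - 35.74935*g^4 + 55.197904*g^3 + 95.195412*g^2 - 75.570288*g - 101.194696)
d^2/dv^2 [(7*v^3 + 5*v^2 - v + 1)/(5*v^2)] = 2*(3 - v)/(5*v^4)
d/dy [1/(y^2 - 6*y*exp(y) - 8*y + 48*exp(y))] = 2*(3*y*exp(y) - y - 21*exp(y) + 4)/(y^2 - 6*y*exp(y) - 8*y + 48*exp(y))^2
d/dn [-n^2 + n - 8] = 1 - 2*n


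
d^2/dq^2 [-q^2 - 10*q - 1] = -2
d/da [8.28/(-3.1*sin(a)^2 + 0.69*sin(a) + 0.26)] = (51.336*sin(a) - 5.7132)*cos(a)/(-3.1*sin(a)^2 + 0.69*sin(a) + 0.26)^2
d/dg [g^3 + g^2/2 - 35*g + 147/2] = 3*g^2 + g - 35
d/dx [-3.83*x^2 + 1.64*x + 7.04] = 1.64 - 7.66*x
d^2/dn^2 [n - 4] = 0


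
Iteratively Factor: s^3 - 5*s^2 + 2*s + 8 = (s + 1)*(s^2 - 6*s + 8) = (s - 2)*(s + 1)*(s - 4)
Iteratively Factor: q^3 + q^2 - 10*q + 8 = (q - 2)*(q^2 + 3*q - 4) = (q - 2)*(q - 1)*(q + 4)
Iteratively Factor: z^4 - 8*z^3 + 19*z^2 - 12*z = (z - 3)*(z^3 - 5*z^2 + 4*z) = (z - 3)*(z - 1)*(z^2 - 4*z) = (z - 4)*(z - 3)*(z - 1)*(z)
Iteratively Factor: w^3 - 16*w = (w)*(w^2 - 16) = w*(w - 4)*(w + 4)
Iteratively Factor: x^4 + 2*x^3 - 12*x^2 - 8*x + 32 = (x + 2)*(x^3 - 12*x + 16) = (x + 2)*(x + 4)*(x^2 - 4*x + 4) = (x - 2)*(x + 2)*(x + 4)*(x - 2)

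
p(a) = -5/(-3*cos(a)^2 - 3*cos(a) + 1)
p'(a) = -5*(-6*sin(a)*cos(a) - 3*sin(a))/(-3*cos(a)^2 - 3*cos(a) + 1)^2 = 15*(2*cos(a) + 1)*sin(a)/(3*cos(a)^2 + 3*cos(a) - 1)^2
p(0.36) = 1.13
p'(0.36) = 0.77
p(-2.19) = -2.89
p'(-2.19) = 0.66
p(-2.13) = -2.86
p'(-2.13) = 0.25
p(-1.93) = -2.97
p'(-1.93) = -1.47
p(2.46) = -3.29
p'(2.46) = -2.26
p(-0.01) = 1.00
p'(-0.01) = -0.02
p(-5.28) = 3.38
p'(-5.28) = 11.98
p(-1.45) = -8.40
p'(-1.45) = -52.21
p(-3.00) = -4.86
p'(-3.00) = 1.96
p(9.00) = -4.02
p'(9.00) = -3.29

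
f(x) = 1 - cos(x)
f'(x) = sin(x)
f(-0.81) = 0.31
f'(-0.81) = -0.72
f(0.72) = 0.25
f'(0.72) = 0.66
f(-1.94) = 1.36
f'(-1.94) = -0.93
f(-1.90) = 1.32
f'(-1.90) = -0.95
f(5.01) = 0.71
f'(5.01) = -0.96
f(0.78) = 0.29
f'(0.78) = 0.70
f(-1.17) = 0.61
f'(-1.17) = -0.92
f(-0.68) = 0.22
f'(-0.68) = -0.63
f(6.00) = 0.04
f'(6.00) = -0.28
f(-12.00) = 0.16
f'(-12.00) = 0.54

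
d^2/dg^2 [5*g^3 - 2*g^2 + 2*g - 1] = 30*g - 4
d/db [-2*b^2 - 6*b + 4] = -4*b - 6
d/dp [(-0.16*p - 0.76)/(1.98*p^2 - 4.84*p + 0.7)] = (0.3168*p^2 + 3.0096*p - 3.7904)/(3.9204*p^4 - 19.1664*p^3 + 26.1976*p^2 - 6.776*p + 0.49)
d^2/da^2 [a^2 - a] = 2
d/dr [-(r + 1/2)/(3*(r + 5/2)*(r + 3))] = (4*r^2 + 4*r - 19)/(3*(4*r^4 + 44*r^3 + 181*r^2 + 330*r + 225))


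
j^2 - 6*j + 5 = (j - 5)*(j - 1)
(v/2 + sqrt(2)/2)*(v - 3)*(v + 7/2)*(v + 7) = v^4/2 + sqrt(2)*v^3/2 + 15*v^3/4 - 7*v^2/2 + 15*sqrt(2)*v^2/4 - 147*v/4 - 7*sqrt(2)*v/2 - 147*sqrt(2)/4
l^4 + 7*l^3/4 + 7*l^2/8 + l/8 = l*(l + 1/4)*(l + 1/2)*(l + 1)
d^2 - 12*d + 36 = (d - 6)^2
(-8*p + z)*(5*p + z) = -40*p^2 - 3*p*z + z^2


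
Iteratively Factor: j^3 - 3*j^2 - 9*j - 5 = (j - 5)*(j^2 + 2*j + 1) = (j - 5)*(j + 1)*(j + 1)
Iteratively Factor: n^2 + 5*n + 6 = (n + 2)*(n + 3)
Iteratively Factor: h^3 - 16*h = (h - 4)*(h^2 + 4*h) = (h - 4)*(h + 4)*(h)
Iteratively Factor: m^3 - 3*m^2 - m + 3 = (m - 1)*(m^2 - 2*m - 3) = (m - 1)*(m + 1)*(m - 3)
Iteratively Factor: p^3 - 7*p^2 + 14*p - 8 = (p - 2)*(p^2 - 5*p + 4) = (p - 4)*(p - 2)*(p - 1)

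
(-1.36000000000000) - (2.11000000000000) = -3.47000000000000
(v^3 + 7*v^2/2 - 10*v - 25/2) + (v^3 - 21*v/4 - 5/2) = 2*v^3 + 7*v^2/2 - 61*v/4 - 15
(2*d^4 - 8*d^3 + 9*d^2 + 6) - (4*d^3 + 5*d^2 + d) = 2*d^4 - 12*d^3 + 4*d^2 - d + 6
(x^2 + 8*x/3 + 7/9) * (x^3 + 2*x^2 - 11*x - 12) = x^5 + 14*x^4/3 - 44*x^3/9 - 358*x^2/9 - 365*x/9 - 28/3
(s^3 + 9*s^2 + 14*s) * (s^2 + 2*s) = s^5 + 11*s^4 + 32*s^3 + 28*s^2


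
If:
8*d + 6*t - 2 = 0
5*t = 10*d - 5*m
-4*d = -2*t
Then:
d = 1/10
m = 0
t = 1/5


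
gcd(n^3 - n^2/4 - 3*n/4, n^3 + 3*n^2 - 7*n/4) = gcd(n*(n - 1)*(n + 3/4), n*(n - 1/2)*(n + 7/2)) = n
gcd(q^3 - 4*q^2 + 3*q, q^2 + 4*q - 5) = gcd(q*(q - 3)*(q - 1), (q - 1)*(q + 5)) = q - 1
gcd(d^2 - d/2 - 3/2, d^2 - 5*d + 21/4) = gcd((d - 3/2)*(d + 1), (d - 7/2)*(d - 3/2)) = d - 3/2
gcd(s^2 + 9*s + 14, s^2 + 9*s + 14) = s^2 + 9*s + 14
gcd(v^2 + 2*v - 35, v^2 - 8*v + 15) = v - 5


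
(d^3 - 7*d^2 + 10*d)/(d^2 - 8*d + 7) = d*(d^2 - 7*d + 10)/(d^2 - 8*d + 7)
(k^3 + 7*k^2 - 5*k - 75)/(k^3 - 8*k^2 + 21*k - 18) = (k^2 + 10*k + 25)/(k^2 - 5*k + 6)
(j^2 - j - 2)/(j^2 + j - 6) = (j + 1)/(j + 3)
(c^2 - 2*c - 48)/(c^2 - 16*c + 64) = (c + 6)/(c - 8)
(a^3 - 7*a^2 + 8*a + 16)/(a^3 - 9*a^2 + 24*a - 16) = (a + 1)/(a - 1)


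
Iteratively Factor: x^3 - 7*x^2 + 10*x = (x - 2)*(x^2 - 5*x) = x*(x - 2)*(x - 5)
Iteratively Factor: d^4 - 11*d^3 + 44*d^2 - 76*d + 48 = (d - 2)*(d^3 - 9*d^2 + 26*d - 24) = (d - 3)*(d - 2)*(d^2 - 6*d + 8) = (d - 4)*(d - 3)*(d - 2)*(d - 2)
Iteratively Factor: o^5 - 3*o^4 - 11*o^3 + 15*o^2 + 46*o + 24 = (o - 4)*(o^4 + o^3 - 7*o^2 - 13*o - 6) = (o - 4)*(o - 3)*(o^3 + 4*o^2 + 5*o + 2) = (o - 4)*(o - 3)*(o + 2)*(o^2 + 2*o + 1) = (o - 4)*(o - 3)*(o + 1)*(o + 2)*(o + 1)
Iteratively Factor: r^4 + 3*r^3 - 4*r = (r - 1)*(r^3 + 4*r^2 + 4*r) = r*(r - 1)*(r^2 + 4*r + 4) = r*(r - 1)*(r + 2)*(r + 2)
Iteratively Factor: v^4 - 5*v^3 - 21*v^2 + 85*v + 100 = (v + 4)*(v^3 - 9*v^2 + 15*v + 25) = (v - 5)*(v + 4)*(v^2 - 4*v - 5) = (v - 5)^2*(v + 4)*(v + 1)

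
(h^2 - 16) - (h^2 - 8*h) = 8*h - 16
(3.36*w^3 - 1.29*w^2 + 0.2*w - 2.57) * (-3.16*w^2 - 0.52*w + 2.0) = -10.6176*w^5 + 2.3292*w^4 + 6.7588*w^3 + 5.4372*w^2 + 1.7364*w - 5.14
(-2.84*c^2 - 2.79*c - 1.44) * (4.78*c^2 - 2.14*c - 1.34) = -13.5752*c^4 - 7.2586*c^3 + 2.893*c^2 + 6.8202*c + 1.9296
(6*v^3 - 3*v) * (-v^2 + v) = -6*v^5 + 6*v^4 + 3*v^3 - 3*v^2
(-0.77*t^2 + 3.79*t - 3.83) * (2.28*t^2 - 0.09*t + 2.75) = -1.7556*t^4 + 8.7105*t^3 - 11.191*t^2 + 10.7672*t - 10.5325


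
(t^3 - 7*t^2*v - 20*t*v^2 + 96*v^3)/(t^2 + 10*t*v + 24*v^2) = (t^2 - 11*t*v + 24*v^2)/(t + 6*v)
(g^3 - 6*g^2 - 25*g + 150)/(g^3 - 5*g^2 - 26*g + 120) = (g - 5)/(g - 4)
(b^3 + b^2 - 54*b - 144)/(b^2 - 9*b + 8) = (b^2 + 9*b + 18)/(b - 1)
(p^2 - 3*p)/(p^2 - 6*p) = (p - 3)/(p - 6)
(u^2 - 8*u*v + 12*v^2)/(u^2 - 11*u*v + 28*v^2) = (u^2 - 8*u*v + 12*v^2)/(u^2 - 11*u*v + 28*v^2)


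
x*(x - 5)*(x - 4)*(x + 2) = x^4 - 7*x^3 + 2*x^2 + 40*x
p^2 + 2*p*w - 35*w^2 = (p - 5*w)*(p + 7*w)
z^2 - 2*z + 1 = (z - 1)^2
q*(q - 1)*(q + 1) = q^3 - q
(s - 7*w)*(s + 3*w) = s^2 - 4*s*w - 21*w^2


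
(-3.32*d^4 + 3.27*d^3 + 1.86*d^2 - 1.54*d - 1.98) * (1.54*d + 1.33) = -5.1128*d^5 + 0.6202*d^4 + 7.2135*d^3 + 0.1022*d^2 - 5.0974*d - 2.6334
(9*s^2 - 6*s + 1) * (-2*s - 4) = -18*s^3 - 24*s^2 + 22*s - 4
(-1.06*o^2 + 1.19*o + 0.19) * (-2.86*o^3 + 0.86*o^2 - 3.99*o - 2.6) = 3.0316*o^5 - 4.315*o^4 + 4.7094*o^3 - 1.8287*o^2 - 3.8521*o - 0.494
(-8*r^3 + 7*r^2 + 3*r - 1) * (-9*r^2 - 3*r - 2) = 72*r^5 - 39*r^4 - 32*r^3 - 14*r^2 - 3*r + 2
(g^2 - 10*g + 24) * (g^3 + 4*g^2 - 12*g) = g^5 - 6*g^4 - 28*g^3 + 216*g^2 - 288*g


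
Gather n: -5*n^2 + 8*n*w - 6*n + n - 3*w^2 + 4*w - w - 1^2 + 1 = -5*n^2 + n*(8*w - 5) - 3*w^2 + 3*w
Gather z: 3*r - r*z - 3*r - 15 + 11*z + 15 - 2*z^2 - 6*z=-2*z^2 + z*(5 - r)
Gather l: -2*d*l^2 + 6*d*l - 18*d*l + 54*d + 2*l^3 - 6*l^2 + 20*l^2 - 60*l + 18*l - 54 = 54*d + 2*l^3 + l^2*(14 - 2*d) + l*(-12*d - 42) - 54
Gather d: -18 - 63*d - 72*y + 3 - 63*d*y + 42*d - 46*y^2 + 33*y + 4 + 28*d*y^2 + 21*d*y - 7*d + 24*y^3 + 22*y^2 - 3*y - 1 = d*(28*y^2 - 42*y - 28) + 24*y^3 - 24*y^2 - 42*y - 12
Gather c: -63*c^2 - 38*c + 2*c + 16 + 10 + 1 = -63*c^2 - 36*c + 27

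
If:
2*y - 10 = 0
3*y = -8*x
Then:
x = -15/8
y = 5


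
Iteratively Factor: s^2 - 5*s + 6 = (s - 2)*(s - 3)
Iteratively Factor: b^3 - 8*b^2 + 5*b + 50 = (b - 5)*(b^2 - 3*b - 10) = (b - 5)*(b + 2)*(b - 5)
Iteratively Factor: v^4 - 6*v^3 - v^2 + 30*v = (v)*(v^3 - 6*v^2 - v + 30) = v*(v + 2)*(v^2 - 8*v + 15) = v*(v - 5)*(v + 2)*(v - 3)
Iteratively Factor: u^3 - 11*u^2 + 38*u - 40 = (u - 5)*(u^2 - 6*u + 8) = (u - 5)*(u - 2)*(u - 4)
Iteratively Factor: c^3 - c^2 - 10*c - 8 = (c + 2)*(c^2 - 3*c - 4) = (c + 1)*(c + 2)*(c - 4)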